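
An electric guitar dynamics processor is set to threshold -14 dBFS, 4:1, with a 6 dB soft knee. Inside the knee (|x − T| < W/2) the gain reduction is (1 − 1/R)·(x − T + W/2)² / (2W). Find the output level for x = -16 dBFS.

x − T + W/2 = -16 − (-14) + 3 = 1.
GR = (1 − 1/4) × 1² / 12 = 0.75 × 1 / 12 = 0.0625 dB.
Output = -16 − 0.0625 = -16.0625 dBFS.

-16.0625 dBFS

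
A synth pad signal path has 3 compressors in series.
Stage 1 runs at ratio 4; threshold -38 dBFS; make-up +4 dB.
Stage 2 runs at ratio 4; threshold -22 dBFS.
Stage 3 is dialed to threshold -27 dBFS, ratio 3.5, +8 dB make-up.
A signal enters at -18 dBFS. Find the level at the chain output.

Stage 1: 20 dB above -38 dBFS, reduced 4:1 to 5 dB above → -33 dBFS; +4 dB make-up → -29 dBFS.
Stage 2: below threshold (-29 ≤ -22); passes unchanged; output -29 dBFS.
Stage 3: -29 dBFS ≤ -27 dBFS, so stage 3 doesn't engage; make-up brings it to -21 dBFS.

-21 dBFS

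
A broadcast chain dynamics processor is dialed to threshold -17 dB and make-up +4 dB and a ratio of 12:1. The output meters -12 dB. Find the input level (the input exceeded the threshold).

-5 dB

Remove make-up: -12 − 4 = -16 dB.
The compressed level sits -16 − (-17) = 1 dB over threshold.
Undo the ratio: input overshoot = 1 × 12 = 12 dB, giving input = -5 dB.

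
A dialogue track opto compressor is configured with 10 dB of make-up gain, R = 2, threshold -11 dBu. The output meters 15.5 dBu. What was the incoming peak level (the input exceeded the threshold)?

22 dBu

Before make-up, the level was 15.5 − 10 = 5.5 dBu.
That's 16.5 dB above the -11 dBu threshold.
Input overshoot = R × output overshoot = 33 dB → input = -11 + 33 = 22 dBu.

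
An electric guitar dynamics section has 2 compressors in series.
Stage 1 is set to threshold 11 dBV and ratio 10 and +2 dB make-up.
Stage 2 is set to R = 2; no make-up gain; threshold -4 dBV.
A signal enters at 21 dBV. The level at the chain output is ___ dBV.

5 dBV

Stage 1: 10 dB above 11 dBV, reduced 10:1 to 1 dB above → 12 dBV; +2 dB make-up → 14 dBV.
Stage 2: 18 dB above -4 dBV, reduced 2:1 to 9 dB above → 5 dBV.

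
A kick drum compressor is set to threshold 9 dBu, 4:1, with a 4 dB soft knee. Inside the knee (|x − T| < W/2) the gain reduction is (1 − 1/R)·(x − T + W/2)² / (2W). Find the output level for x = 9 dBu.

8.625 dBu

x − T + W/2 = 9 − 9 + 2 = 2.
GR = (1 − 1/4) × 2² / 8 = 0.75 × 4 / 8 = 0.375 dB.
Output = 9 − 0.375 = 8.625 dBu.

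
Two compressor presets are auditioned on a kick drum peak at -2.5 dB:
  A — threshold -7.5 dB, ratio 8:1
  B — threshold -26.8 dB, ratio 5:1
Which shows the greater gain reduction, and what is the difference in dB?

A: GR = 5 − 5/8 = 4.375 dB.
B: GR = 24.3 − 24.3/5 = 19.44 dB.
B applies 15.065 dB more gain reduction.

B, by 15.065 dB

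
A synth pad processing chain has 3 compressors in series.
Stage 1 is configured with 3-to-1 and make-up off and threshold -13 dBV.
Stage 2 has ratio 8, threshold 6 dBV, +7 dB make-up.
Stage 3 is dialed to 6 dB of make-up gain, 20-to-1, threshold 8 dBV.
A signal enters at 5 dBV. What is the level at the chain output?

Stage 1: 18 dB above -13 dBV, reduced 3:1 to 6 dB above → -7 dBV.
Stage 2: -7 dBV is at or below the 6 dBV threshold — no compression; make-up brings it to 0 dBV.
Stage 3: 0 dBV ≤ 8 dBV, so stage 3 doesn't engage; make-up brings it to 6 dBV.

6 dBV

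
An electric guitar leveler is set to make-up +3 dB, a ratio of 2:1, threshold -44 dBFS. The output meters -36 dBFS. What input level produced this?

-34 dBFS

Before make-up, the level was -36 − 3 = -39 dBFS.
That's 5 dB above the -44 dBFS threshold.
Undo the ratio: input overshoot = 5 × 2 = 10 dB, giving input = -34 dBFS.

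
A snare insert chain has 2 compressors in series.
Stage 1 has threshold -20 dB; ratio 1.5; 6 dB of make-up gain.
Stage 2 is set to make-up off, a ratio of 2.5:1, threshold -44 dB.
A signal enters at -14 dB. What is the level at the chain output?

-30.4 dB

Stage 1: overshoot 6 dB → 6/1.5 = 4 dB → -16 dB; +6 dB make-up → -10 dB.
Stage 2: 34 dB above -44 dB, reduced 2.5:1 to 13.6 dB above → -30.4 dB.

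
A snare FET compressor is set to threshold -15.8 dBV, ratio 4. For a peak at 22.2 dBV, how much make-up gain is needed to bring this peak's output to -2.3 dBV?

4 dB

Without make-up, output = threshold + overshoot/4 = -15.8 + 9.5 = -6.3 dBV.
Gap to target: 4 dB.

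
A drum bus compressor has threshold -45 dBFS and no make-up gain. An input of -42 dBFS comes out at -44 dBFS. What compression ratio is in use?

Input overshoot = -42 − (-45) = 3 dB; output overshoot = -44 − (-45) = 1 dB.
Ratio = 3 / 1 = 3.

3:1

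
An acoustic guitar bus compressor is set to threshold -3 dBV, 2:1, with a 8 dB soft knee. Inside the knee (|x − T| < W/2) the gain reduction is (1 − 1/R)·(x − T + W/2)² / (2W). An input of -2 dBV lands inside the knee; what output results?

x − T + W/2 = -2 − (-3) + 4 = 5.
GR = (1 − 1/2) × 5² / 16 = 0.5 × 25 / 16 = 0.78125 dB.
Output = -2 − 0.78125 = -2.78125 dBV.

-2.78125 dBV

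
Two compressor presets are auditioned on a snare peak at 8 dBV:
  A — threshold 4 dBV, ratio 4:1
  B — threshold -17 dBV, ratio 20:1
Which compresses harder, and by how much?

A: GR = 4 − 4/4 = 3 dB.
B: GR = 25 − 25/20 = 23.75 dB.
B applies 20.75 dB more gain reduction.

B, by 20.75 dB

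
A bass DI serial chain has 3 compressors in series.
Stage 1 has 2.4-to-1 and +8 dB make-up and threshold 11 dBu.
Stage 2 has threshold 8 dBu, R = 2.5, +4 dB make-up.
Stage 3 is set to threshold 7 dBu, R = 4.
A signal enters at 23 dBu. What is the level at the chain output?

Stage 1: 12 dB above 11 dBu, reduced 2.4:1 to 5 dB above → 16 dBu; +8 dB make-up → 24 dBu.
Stage 2: 16 dB above 8 dBu, reduced 2.5:1 to 6.4 dB above → 14.4 dBu; +4 dB make-up → 18.4 dBu.
Stage 3: overshoot 11.4 dB → 11.4/4 = 2.85 dB → 9.85 dBu.

9.85 dBu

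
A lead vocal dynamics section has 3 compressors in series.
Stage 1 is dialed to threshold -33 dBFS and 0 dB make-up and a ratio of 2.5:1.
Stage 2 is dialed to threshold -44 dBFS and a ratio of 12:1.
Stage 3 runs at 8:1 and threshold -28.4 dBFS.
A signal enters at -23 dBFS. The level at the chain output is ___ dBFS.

Stage 1: overshoot 10 dB → 10/2.5 = 4 dB → -29 dBFS.
Stage 2: overshoot 15 dB → 15/12 = 1.25 dB → -42.75 dBFS.
Stage 3: below threshold (-42.75 ≤ -28.4); passes unchanged; output -42.75 dBFS.

-42.75 dBFS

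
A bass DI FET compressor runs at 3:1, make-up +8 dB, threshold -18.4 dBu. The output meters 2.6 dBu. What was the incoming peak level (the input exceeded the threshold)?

Before make-up, the level was 2.6 − 8 = -5.4 dBu.
That's 13 dB above the -18.4 dBu threshold.
Before 3:1 compression the overshoot was 13 × 3 = 39 dB, so input = -18.4 + 39 = 20.6 dBu.

20.6 dBu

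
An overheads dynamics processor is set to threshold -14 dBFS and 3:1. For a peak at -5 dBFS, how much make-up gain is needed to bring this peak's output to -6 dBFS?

5 dB

The peak compresses to -14 + 9/3 = -11 dBFS.
To reach -6 dBFS requires -6 − (-11) = 5 dB of make-up.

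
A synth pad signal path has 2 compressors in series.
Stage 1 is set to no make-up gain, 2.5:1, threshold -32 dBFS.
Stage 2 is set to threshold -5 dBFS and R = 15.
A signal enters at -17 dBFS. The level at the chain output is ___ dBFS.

-26 dBFS

Stage 1: -17 dBFS is 15 dB over -32 dBFS; at 2.5:1 that becomes 6 dB over, giving -26 dBFS.
Stage 2: -26 dBFS ≤ -5 dBFS, so stage 2 doesn't engage; output -26 dBFS.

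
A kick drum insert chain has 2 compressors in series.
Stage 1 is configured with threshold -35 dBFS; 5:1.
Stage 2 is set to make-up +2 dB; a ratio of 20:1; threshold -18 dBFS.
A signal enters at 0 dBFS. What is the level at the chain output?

Stage 1: 0 dBFS is 35 dB over -35 dBFS; at 5:1 that becomes 7 dB over, giving -28 dBFS.
Stage 2: -28 dBFS ≤ -18 dBFS, so stage 2 doesn't engage; make-up brings it to -26 dBFS.

-26 dBFS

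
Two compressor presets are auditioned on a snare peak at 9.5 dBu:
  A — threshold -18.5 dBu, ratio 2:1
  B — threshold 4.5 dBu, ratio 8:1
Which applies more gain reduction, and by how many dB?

A: GR = 28 − 28/2 = 14 dB.
B: GR = 5 − 5/8 = 4.375 dB.
A reduces 9.625 dB more.

A, by 9.625 dB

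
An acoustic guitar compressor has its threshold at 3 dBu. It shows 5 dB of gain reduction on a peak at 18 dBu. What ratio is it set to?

1.5:1

Input overshoot = 18 − 3 = 15 dB.
Output overshoot = 15 − 5 = 10 dB.
Ratio = input overshoot / output overshoot = 15 / 10 = 1.5.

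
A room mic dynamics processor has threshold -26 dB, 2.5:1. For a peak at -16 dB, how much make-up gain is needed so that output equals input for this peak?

The peak compresses to -26 + 10/2.5 = -22 dB.
To reach -16 dB requires -16 − (-22) = 6 dB of make-up.

6 dB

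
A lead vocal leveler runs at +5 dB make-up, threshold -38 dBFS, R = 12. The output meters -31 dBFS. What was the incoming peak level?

-14 dBFS

Stripping the +5 dB make-up gives -36 dBFS at the gain stage.
That's 2 dB above the -38 dBFS threshold.
Before 12:1 compression the overshoot was 2 × 12 = 24 dB, so input = -38 + 24 = -14 dBFS.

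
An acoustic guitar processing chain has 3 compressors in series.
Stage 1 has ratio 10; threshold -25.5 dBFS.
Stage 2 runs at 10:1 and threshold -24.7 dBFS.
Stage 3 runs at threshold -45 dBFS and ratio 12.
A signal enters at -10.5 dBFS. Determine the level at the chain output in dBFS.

-43.3025 dBFS

Stage 1: -10.5 dBFS is 15 dB over -25.5 dBFS; at 10:1 that becomes 1.5 dB over, giving -24 dBFS.
Stage 2: 0.7 dB above -24.7 dBFS, reduced 10:1 to 0.07 dB above → -24.63 dBFS.
Stage 3: 20.37 dB above -45 dBFS, reduced 12:1 to 1.6975 dB above → -43.3025 dBFS.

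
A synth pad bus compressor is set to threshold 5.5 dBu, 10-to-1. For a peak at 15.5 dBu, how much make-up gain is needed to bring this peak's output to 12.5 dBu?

Overshoot 10 dB → 10/10 = 1 dB after compression, so the compressed level is 5.5 + 1 = 6.5 dBu.
Make-up = target − compressed = 12.5 − 6.5 = 6 dB.

6 dB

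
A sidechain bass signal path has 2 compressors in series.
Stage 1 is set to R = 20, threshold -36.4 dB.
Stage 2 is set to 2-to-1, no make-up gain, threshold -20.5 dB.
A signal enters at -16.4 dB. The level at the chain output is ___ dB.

-35.4 dB

Stage 1: overshoot 20 dB → 20/20 = 1 dB → -35.4 dB.
Stage 2: -35.4 dB is at or below the -20.5 dB threshold — no compression; output -35.4 dB.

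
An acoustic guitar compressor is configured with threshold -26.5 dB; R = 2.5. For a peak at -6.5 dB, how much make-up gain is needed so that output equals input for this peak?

12 dB

The peak compresses to -26.5 + 20/2.5 = -18.5 dB.
To reach -6.5 dB requires -6.5 − (-18.5) = 12 dB of make-up.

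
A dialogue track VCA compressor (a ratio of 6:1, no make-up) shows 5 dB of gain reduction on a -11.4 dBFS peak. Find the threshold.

Input is 6 dB above T (since output overshoot × R = input overshoot: (-16.4 − T)·6 = -11.4 − T gives T = -17.4 dBFS).
Check: -17.4 + (-11.4 − (-17.4))/6 = -17.4 + 1 = -16.4 dBFS. ✓

-17.4 dBFS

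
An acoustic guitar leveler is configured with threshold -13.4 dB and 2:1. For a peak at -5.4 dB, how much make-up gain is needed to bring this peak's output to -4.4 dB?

5 dB

The peak compresses to -13.4 + 8/2 = -9.4 dB.
To reach -4.4 dB requires -4.4 − (-9.4) = 5 dB of make-up.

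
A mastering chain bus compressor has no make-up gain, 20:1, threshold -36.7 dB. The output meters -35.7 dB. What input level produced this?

Post-compression overshoot = -35.7 − (-36.7) = 1 dB.
Input overshoot = R × output overshoot = 20 dB → input = -36.7 + 20 = -16.7 dB.

-16.7 dB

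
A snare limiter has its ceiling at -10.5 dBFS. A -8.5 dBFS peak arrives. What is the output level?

The limiter clamps the peak to its -10.5 dBFS ceiling.

-10.5 dBFS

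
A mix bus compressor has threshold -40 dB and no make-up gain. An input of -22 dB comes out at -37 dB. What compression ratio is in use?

6:1

Input overshoot = -22 − (-40) = 18 dB; output overshoot = -37 − (-40) = 3 dB.
Ratio = 18 / 3 = 6.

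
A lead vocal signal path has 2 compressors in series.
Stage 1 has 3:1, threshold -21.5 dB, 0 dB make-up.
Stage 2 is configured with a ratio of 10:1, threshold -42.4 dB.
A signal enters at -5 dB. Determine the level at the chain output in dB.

Stage 1: overshoot 16.5 dB → 16.5/3 = 5.5 dB → -16 dB.
Stage 2: 26.4 dB above -42.4 dB, reduced 10:1 to 2.64 dB above → -39.76 dB.

-39.76 dB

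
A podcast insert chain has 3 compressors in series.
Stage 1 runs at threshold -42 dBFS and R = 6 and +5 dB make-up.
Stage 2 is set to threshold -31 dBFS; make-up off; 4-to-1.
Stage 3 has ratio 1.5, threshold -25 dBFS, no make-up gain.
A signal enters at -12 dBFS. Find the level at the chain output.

-32 dBFS

Stage 1: -12 dBFS is 30 dB over -42 dBFS; at 6:1 that becomes 5 dB over, giving -37 dBFS; +5 dB make-up → -32 dBFS.
Stage 2: -32 dBFS ≤ -31 dBFS, so stage 2 doesn't engage; output -32 dBFS.
Stage 3: -32 dBFS is at or below the -25 dBFS threshold — no compression; output -32 dBFS.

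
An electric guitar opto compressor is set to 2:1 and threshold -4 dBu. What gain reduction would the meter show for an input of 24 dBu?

14 dB

24 dBu exceeds the threshold by 28 dB.
A 2:1 ratio leaves 14 dB of that excess.
GR = overshoot in − overshoot out = 28 − 14 = 14 dB.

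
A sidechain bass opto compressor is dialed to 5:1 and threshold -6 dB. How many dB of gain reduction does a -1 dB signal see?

Overshoot = -1 − (-6) = 5 dB.
At 5:1, output sits 5/5 = 1 dB above threshold.
So the signal is attenuated by 5 − 1 = 4 dB.

4 dB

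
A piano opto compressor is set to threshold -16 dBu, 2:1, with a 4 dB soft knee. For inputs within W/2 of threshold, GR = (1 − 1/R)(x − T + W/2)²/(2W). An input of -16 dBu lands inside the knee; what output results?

x − T + W/2 = -16 − (-16) + 2 = 2.
GR = (1 − 1/2) × 2² / 8 = 0.5 × 4 / 8 = 0.25 dB.
Output = -16 − 0.25 = -16.25 dBu.

-16.25 dBu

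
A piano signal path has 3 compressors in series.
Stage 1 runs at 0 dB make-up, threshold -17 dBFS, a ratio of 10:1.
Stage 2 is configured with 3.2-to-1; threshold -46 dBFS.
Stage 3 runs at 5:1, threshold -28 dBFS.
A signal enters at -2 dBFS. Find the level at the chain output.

-36.46875 dBFS

Stage 1: 15 dB above -17 dBFS, reduced 10:1 to 1.5 dB above → -15.5 dBFS.
Stage 2: -15.5 dBFS is 30.5 dB over -46 dBFS; at 3.2:1 that becomes 9.53125 dB over, giving -36.46875 dBFS.
Stage 3: -36.46875 dBFS is at or below the -28 dBFS threshold — no compression; output -36.46875 dBFS.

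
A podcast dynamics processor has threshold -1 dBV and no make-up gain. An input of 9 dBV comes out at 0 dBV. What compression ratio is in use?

10:1

Input overshoot = 9 − (-1) = 10 dB; output overshoot = 0 − (-1) = 1 dB.
Ratio = 10 / 1 = 10.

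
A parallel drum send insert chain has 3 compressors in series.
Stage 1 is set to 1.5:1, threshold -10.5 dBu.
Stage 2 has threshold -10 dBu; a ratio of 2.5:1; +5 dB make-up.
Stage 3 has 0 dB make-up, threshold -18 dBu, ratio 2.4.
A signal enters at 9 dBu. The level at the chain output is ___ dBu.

Stage 1: 9 dBu is 19.5 dB over -10.5 dBu; at 1.5:1 that becomes 13 dB over, giving 2.5 dBu.
Stage 2: overshoot 12.5 dB → 12.5/2.5 = 5 dB → -5 dBu; +5 dB make-up → 0 dBu.
Stage 3: overshoot 18 dB → 18/2.4 = 7.5 dB → -10.5 dBu.

-10.5 dBu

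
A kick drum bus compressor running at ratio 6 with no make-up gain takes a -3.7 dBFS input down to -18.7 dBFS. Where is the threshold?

Input is 18 dB above T (since output overshoot × R = input overshoot: (-18.7 − T)·6 = -3.7 − T gives T = -21.7 dBFS).
Check: -21.7 + (-3.7 − (-21.7))/6 = -21.7 + 3 = -18.7 dBFS. ✓

-21.7 dBFS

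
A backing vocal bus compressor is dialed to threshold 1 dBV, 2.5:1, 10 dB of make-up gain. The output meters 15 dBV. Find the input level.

11 dBV

Stripping the +10 dB make-up gives 5 dBV at the gain stage.
That's 4 dB above the 1 dBV threshold.
Undo the ratio: input overshoot = 4 × 2.5 = 10 dB, giving input = 11 dBV.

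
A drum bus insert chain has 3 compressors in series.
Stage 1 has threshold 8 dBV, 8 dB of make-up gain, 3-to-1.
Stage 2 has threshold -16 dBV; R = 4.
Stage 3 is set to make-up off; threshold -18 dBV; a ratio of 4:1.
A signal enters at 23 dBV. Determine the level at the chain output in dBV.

-15.1875 dBV

Stage 1: 23 dBV is 15 dB over 8 dBV; at 3:1 that becomes 5 dB over, giving 13 dBV; +8 dB make-up → 21 dBV.
Stage 2: 37 dB above -16 dBV, reduced 4:1 to 9.25 dB above → -6.75 dBV.
Stage 3: overshoot 11.25 dB → 11.25/4 = 2.8125 dB → -15.1875 dBV.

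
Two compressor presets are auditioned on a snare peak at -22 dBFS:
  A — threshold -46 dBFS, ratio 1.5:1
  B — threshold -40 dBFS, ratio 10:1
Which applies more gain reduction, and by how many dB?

A: 24 dB over, compressed to 16 dB over, so 8 dB of GR.
B: 18 dB over, compressed to 1.8 dB over, so 16.2 dB of GR.
Difference: 8.2 dB in favour of B.

B, by 8.2 dB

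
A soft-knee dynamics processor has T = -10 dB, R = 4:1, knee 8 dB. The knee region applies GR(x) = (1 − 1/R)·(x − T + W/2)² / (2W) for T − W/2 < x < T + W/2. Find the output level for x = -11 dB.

-11.421875 dB

x − T + W/2 = -11 − (-10) + 4 = 3.
GR = (1 − 1/4) × 3² / 16 = 0.75 × 9 / 16 = 0.421875 dB.
Output = -11 − 0.421875 = -11.421875 dB.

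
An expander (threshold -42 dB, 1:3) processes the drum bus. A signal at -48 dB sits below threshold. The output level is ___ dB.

-60 dB

The input is 6 dB below the -42 dB threshold.
A 1:3 expander multiplies undershoot by 3: 6 × 3 = 18 dB below threshold.
Output = -42 − 18 = -60 dB.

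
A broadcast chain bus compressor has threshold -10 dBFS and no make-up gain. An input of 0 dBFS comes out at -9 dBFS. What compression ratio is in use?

10:1

Input overshoot = 0 − (-10) = 10 dB; output overshoot = -9 − (-10) = 1 dB.
Ratio = 10 / 1 = 10.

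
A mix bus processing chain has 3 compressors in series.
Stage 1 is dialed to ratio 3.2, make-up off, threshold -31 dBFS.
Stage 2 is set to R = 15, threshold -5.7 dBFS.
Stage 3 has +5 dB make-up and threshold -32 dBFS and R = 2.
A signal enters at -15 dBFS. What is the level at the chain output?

Stage 1: -15 dBFS is 16 dB over -31 dBFS; at 3.2:1 that becomes 5 dB over, giving -26 dBFS.
Stage 2: -26 dBFS is at or below the -5.7 dBFS threshold — no compression; output -26 dBFS.
Stage 3: overshoot 6 dB → 6/2 = 3 dB → -29 dBFS; +5 dB make-up → -24 dBFS.

-24 dBFS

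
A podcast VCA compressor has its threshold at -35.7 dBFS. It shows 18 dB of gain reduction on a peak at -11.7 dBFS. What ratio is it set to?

Input overshoot = -11.7 − (-35.7) = 24 dB.
Output overshoot = 24 − 18 = 6 dB.
Ratio = input overshoot / output overshoot = 24 / 6 = 4.

4:1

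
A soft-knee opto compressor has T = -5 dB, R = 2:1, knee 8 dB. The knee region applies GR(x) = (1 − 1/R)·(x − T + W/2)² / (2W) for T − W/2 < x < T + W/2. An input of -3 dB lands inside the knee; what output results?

x − T + W/2 = -3 − (-5) + 4 = 6.
GR = (1 − 1/2) × 6² / 16 = 0.5 × 36 / 16 = 1.125 dB.
Output = -3 − 1.125 = -4.125 dB.

-4.125 dB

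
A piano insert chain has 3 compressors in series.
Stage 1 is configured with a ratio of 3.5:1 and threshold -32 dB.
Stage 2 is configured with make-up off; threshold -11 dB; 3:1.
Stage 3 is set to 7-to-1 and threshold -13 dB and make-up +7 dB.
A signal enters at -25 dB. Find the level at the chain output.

-23 dB

Stage 1: -25 dB is 7 dB over -32 dB; at 3.5:1 that becomes 2 dB over, giving -30 dB.
Stage 2: -30 dB ≤ -11 dB, so stage 2 doesn't engage; output -30 dB.
Stage 3: -30 dB ≤ -13 dB, so stage 3 doesn't engage; make-up brings it to -23 dB.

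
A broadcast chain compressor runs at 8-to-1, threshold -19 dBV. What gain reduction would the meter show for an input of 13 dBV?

13 dBV exceeds the threshold by 32 dB.
At 8:1, output sits 32/8 = 4 dB above threshold.
So the signal is attenuated by 32 − 4 = 28 dB.

28 dB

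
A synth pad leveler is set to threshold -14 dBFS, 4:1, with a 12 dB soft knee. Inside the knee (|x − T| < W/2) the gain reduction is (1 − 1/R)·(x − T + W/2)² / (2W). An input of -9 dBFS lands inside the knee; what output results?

-12.78125 dBFS

x − T + W/2 = -9 − (-14) + 6 = 11.
GR = (1 − 1/4) × 11² / 24 = 0.75 × 121 / 24 = 3.78125 dB.
Output = -9 − 3.78125 = -12.78125 dBFS.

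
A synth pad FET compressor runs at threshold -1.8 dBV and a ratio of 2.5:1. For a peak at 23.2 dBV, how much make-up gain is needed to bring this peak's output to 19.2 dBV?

Overshoot 25 dB → 25/2.5 = 10 dB after compression, so the compressed level is -1.8 + 10 = 8.2 dBV.
Make-up = target − compressed = 19.2 − 8.2 = 11 dB.

11 dB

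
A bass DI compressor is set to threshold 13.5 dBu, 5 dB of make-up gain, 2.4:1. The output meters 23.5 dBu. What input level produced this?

Stripping the +5 dB make-up gives 18.5 dBu at the gain stage.
The compressed level sits 18.5 − 13.5 = 5 dB over threshold.
Undo the ratio: input overshoot = 5 × 2.4 = 12 dB, giving input = 25.5 dBu.

25.5 dBu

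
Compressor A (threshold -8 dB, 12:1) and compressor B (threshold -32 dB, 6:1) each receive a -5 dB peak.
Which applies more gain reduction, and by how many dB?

A: GR = 3 − 3/12 = 2.75 dB.
B: GR = 27 − 27/6 = 22.5 dB.
B applies 19.75 dB more gain reduction.

B, by 19.75 dB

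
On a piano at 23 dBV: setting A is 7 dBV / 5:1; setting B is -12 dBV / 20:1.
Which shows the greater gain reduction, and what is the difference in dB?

A: 16 dB over, compressed to 3.2 dB over, so 12.8 dB of GR.
B: 35 dB over, compressed to 1.75 dB over, so 33.25 dB of GR.
B reduces 20.45 dB more.

B, by 20.45 dB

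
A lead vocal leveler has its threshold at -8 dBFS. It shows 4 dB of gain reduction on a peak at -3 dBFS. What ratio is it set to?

Input overshoot = -3 − (-8) = 5 dB.
Output overshoot = 5 − 4 = 1 dB.
Ratio = input overshoot / output overshoot = 5 / 1 = 5.

5:1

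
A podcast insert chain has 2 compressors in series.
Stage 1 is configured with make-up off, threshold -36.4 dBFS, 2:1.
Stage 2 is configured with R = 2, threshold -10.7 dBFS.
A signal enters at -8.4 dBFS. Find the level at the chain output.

-22.4 dBFS

Stage 1: 28 dB above -36.4 dBFS, reduced 2:1 to 14 dB above → -22.4 dBFS.
Stage 2: -22.4 dBFS ≤ -10.7 dBFS, so stage 2 doesn't engage; output -22.4 dBFS.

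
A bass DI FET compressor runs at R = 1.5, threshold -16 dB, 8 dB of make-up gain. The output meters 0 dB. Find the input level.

Remove make-up: 0 − 8 = -8 dB.
Post-compression overshoot = -8 − (-16) = 8 dB.
Input overshoot = R × output overshoot = 12 dB → input = -16 + 12 = -4 dB.

-4 dB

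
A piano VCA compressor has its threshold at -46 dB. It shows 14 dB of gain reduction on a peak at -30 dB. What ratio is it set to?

Input overshoot = -30 − (-46) = 16 dB.
Output overshoot = 16 − 14 = 2 dB.
Ratio = input overshoot / output overshoot = 16 / 2 = 8.

8:1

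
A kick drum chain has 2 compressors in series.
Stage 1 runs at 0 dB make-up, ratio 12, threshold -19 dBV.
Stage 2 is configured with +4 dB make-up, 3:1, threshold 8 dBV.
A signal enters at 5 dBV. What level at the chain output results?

-13 dBV

Stage 1: 5 dBV is 24 dB over -19 dBV; at 12:1 that becomes 2 dB over, giving -17 dBV.
Stage 2: below threshold (-17 ≤ 8); passes unchanged; make-up brings it to -13 dBV.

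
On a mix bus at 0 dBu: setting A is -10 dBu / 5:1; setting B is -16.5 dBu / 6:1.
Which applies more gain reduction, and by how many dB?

B, by 5.75 dB

A: GR = 10 − 10/5 = 8 dB.
B: GR = 16.5 − 16.5/6 = 13.75 dB.
B applies 5.75 dB more gain reduction.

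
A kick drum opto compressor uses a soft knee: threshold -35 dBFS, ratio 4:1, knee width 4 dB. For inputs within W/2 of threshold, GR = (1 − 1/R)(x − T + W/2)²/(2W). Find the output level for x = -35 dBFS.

x − T + W/2 = -35 − (-35) + 2 = 2.
GR = (1 − 1/4) × 2² / 8 = 0.75 × 4 / 8 = 0.375 dB.
Output = -35 − 0.375 = -35.375 dBFS.

-35.375 dBFS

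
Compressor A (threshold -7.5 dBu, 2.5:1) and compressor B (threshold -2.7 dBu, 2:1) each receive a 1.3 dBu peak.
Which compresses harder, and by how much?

A: GR = 8.8 − 8.8/2.5 = 5.28 dB.
B: GR = 4 − 4/2 = 2 dB.
Difference: 3.28 dB in favour of A.

A, by 3.28 dB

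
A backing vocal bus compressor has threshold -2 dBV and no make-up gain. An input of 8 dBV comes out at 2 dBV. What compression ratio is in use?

2.5:1

Input overshoot = 8 − (-2) = 10 dB; output overshoot = 2 − (-2) = 4 dB.
Ratio = 10 / 4 = 2.5.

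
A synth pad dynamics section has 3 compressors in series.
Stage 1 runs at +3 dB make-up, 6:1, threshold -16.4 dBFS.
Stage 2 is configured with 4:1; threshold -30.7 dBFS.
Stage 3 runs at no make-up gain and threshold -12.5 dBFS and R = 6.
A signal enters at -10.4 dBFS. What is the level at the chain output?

Stage 1: -10.4 dBFS is 6 dB over -16.4 dBFS; at 6:1 that becomes 1 dB over, giving -15.4 dBFS; +3 dB make-up → -12.4 dBFS.
Stage 2: 18.3 dB above -30.7 dBFS, reduced 4:1 to 4.575 dB above → -26.125 dBFS.
Stage 3: -26.125 dBFS is at or below the -12.5 dBFS threshold — no compression; output -26.125 dBFS.

-26.125 dBFS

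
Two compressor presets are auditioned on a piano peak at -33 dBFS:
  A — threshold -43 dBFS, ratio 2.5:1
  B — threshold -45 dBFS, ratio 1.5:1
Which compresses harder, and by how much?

A: overshoot 10 dB → output overshoot 4 dB → GR 6 dB.
B: overshoot 12 dB → output overshoot 8 dB → GR 4 dB.
Difference: 2 dB in favour of A.

A, by 2 dB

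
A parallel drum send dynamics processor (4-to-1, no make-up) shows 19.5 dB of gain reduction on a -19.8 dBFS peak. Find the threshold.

-45.8 dBFS

Input is 26 dB above T (since output overshoot × R = input overshoot: (-39.3 − T)·4 = -19.8 − T gives T = -45.8 dBFS).
Check: -45.8 + (-19.8 − (-45.8))/4 = -45.8 + 6.5 = -39.3 dBFS. ✓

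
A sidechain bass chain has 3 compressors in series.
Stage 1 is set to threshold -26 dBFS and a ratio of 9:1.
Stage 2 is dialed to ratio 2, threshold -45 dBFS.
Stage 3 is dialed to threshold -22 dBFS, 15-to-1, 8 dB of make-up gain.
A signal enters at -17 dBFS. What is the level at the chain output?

Stage 1: overshoot 9 dB → 9/9 = 1 dB → -25 dBFS.
Stage 2: -25 dBFS is 20 dB over -45 dBFS; at 2:1 that becomes 10 dB over, giving -35 dBFS.
Stage 3: -35 dBFS is at or below the -22 dBFS threshold — no compression; make-up brings it to -27 dBFS.

-27 dBFS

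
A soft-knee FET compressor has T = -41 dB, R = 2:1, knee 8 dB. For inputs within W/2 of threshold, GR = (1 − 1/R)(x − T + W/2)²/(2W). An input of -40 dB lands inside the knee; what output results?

-40.78125 dB

x − T + W/2 = -40 − (-41) + 4 = 5.
GR = (1 − 1/2) × 5² / 16 = 0.5 × 25 / 16 = 0.78125 dB.
Output = -40 − 0.78125 = -40.78125 dB.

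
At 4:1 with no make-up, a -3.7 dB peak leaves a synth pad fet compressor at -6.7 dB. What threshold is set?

-7.7 dB

Let T be the threshold. Output overshoot = (input overshoot)/R, so -6.7 − T = (-3.7 − T)/4.
4·(-6.7 − T) = -3.7 − T → 3·T = -26.8 − (-3.7) = -23.1.
T = -23.1/3 = -7.7 dB.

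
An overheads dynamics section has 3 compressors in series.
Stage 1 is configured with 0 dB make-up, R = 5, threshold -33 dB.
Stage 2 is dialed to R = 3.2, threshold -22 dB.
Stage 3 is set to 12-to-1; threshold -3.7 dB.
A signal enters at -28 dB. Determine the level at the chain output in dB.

-32 dB

Stage 1: overshoot 5 dB → 5/5 = 1 dB → -32 dB.
Stage 2: -32 dB is at or below the -22 dB threshold — no compression; output -32 dB.
Stage 3: -32 dB ≤ -3.7 dB, so stage 3 doesn't engage; output -32 dB.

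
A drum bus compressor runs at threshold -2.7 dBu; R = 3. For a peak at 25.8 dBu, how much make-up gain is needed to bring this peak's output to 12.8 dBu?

6 dB

The peak compresses to -2.7 + 28.5/3 = 6.8 dBu.
To reach 12.8 dBu requires 12.8 − 6.8 = 6 dB of make-up.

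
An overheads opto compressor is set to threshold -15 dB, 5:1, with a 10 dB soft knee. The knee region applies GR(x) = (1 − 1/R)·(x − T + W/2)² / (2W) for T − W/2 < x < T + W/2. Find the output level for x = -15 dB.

-16 dB

x − T + W/2 = -15 − (-15) + 5 = 5.
GR = (1 − 1/5) × 5² / 20 = 0.8 × 25 / 20 = 1 dB.
Output = -15 − 1 = -16 dB.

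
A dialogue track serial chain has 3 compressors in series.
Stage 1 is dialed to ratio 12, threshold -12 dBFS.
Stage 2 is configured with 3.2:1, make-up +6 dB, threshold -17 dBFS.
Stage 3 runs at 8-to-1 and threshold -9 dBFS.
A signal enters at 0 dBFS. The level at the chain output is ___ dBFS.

-9.125 dBFS

Stage 1: overshoot 12 dB → 12/12 = 1 dB → -11 dBFS.
Stage 2: 6 dB above -17 dBFS, reduced 3.2:1 to 1.875 dB above → -15.125 dBFS; +6 dB make-up → -9.125 dBFS.
Stage 3: -9.125 dBFS ≤ -9 dBFS, so stage 3 doesn't engage; output -9.125 dBFS.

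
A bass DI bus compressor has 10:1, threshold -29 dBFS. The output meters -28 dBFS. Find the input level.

-19 dBFS

That's 1 dB above the -29 dBFS threshold.
Input overshoot = R × output overshoot = 10 dB → input = -29 + 10 = -19 dBFS.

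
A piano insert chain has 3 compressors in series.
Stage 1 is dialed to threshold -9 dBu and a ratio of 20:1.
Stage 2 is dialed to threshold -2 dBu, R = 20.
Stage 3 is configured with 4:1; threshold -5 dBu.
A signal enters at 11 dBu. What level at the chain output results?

Stage 1: overshoot 20 dB → 20/20 = 1 dB → -8 dBu.
Stage 2: -8 dBu ≤ -2 dBu, so stage 2 doesn't engage; output -8 dBu.
Stage 3: -8 dBu ≤ -5 dBu, so stage 3 doesn't engage; output -8 dBu.

-8 dBu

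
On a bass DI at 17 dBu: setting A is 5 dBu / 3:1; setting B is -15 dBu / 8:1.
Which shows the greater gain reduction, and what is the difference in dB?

A: overshoot 12 dB → output overshoot 4 dB → GR 8 dB.
B: overshoot 32 dB → output overshoot 4 dB → GR 28 dB.
Difference: 20 dB in favour of B.

B, by 20 dB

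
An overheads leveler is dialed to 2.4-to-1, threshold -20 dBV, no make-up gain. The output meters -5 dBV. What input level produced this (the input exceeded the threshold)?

That's 15 dB above the -20 dBV threshold.
Before 2.4:1 compression the overshoot was 15 × 2.4 = 36 dB, so input = -20 + 36 = 16 dBV.

16 dBV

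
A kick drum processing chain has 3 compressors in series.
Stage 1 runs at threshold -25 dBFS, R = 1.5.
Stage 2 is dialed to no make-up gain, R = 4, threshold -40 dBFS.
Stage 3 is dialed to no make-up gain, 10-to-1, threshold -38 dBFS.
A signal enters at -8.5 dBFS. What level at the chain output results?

-37.55 dBFS

Stage 1: -8.5 dBFS is 16.5 dB over -25 dBFS; at 1.5:1 that becomes 11 dB over, giving -14 dBFS.
Stage 2: overshoot 26 dB → 26/4 = 6.5 dB → -33.5 dBFS.
Stage 3: overshoot 4.5 dB → 4.5/10 = 0.45 dB → -37.55 dBFS.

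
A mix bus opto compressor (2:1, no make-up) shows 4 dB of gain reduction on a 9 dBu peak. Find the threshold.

1 dBu

Input is 8 dB above T (since output overshoot × R = input overshoot: (5 − T)·2 = 9 − T gives T = 1 dBu).
Check: 1 + (9 − 1)/2 = 1 + 4 = 5 dBu. ✓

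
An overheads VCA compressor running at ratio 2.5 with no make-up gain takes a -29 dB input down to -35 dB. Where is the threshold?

-39 dB

Let T be the threshold. Output overshoot = (input overshoot)/R, so -35 − T = (-29 − T)/2.5.
2.5·(-35 − T) = -29 − T → 1.5·T = -87.5 − (-29) = -58.5.
T = -58.5/1.5 = -39 dB.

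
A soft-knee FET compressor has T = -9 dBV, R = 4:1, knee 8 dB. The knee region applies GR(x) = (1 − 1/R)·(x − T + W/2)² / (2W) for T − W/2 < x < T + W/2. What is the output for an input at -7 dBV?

-8.6875 dBV

x − T + W/2 = -7 − (-9) + 4 = 6.
GR = (1 − 1/4) × 6² / 16 = 0.75 × 36 / 16 = 1.6875 dB.
Output = -7 − 1.6875 = -8.6875 dBV.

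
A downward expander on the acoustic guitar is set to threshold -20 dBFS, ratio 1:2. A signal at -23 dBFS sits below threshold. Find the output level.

The input is 3 dB below the -20 dBFS threshold.
A 1:2 expander multiplies undershoot by 2: 3 × 2 = 6 dB below threshold.
Output = -20 − 6 = -26 dBFS.

-26 dBFS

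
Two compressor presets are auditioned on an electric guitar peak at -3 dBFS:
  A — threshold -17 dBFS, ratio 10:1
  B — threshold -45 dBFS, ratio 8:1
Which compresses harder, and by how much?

A: overshoot 14 dB → output overshoot 1.4 dB → GR 12.6 dB.
B: overshoot 42 dB → output overshoot 5.25 dB → GR 36.75 dB.
B applies 24.15 dB more gain reduction.

B, by 24.15 dB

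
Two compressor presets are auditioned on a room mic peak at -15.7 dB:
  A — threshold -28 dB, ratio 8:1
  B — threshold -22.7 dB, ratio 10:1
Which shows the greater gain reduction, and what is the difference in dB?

A, by 4.4625 dB

A: overshoot 12.3 dB → output overshoot 1.5375 dB → GR 10.7625 dB.
B: overshoot 7 dB → output overshoot 0.7 dB → GR 6.3 dB.
A reduces 4.4625 dB more.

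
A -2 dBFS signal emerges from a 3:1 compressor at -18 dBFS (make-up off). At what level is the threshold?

-26 dBFS

Gain reduction = -2 − (-18) = 16 dB; output overshoot = GR / (R − 1) = 16 / 2 = 8 dB.
Threshold = output − output overshoot = -18 − 8 = -26 dBFS.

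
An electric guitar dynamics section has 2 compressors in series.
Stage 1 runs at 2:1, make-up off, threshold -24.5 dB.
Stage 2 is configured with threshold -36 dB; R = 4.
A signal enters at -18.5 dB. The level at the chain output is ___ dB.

-32.375 dB

Stage 1: -18.5 dB is 6 dB over -24.5 dB; at 2:1 that becomes 3 dB over, giving -21.5 dB.
Stage 2: overshoot 14.5 dB → 14.5/4 = 3.625 dB → -32.375 dB.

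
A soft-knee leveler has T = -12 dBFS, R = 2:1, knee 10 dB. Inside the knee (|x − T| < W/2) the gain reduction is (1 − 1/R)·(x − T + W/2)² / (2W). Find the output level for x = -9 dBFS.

-10.6 dBFS

x − T + W/2 = -9 − (-12) + 5 = 8.
GR = (1 − 1/2) × 8² / 20 = 0.5 × 64 / 20 = 1.6 dB.
Output = -9 − 1.6 = -10.6 dBFS.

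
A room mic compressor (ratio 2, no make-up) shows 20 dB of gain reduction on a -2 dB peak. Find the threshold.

-42 dB

Input is 40 dB above T (since output overshoot × R = input overshoot: (-22 − T)·2 = -2 − T gives T = -42 dB).
Check: -42 + (-2 − (-42))/2 = -42 + 20 = -22 dB. ✓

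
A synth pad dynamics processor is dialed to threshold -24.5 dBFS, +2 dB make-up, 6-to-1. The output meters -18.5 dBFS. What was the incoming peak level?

-0.5 dBFS

Before make-up, the level was -18.5 − 2 = -20.5 dBFS.
That's 4 dB above the -24.5 dBFS threshold.
Input overshoot = R × output overshoot = 24 dB → input = -24.5 + 24 = -0.5 dBFS.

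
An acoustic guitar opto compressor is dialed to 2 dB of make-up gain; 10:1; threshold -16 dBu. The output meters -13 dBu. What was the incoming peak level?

-6 dBu

Remove make-up: -13 − 2 = -15 dBu.
Post-compression overshoot = -15 − (-16) = 1 dB.
Input overshoot = R × output overshoot = 10 dB → input = -16 + 10 = -6 dBu.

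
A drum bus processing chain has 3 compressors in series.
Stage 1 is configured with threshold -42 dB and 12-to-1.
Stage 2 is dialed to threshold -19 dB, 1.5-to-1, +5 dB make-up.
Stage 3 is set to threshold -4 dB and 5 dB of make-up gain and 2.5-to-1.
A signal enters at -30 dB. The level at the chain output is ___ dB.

Stage 1: overshoot 12 dB → 12/12 = 1 dB → -41 dB.
Stage 2: below threshold (-41 ≤ -19); passes unchanged; make-up brings it to -36 dB.
Stage 3: -36 dB is at or below the -4 dB threshold — no compression; make-up brings it to -31 dB.

-31 dB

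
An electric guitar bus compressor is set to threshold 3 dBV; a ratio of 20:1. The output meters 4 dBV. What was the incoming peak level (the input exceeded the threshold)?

23 dBV

The compressed level sits 4 − 3 = 1 dB over threshold.
Input overshoot = R × output overshoot = 20 dB → input = 3 + 20 = 23 dBV.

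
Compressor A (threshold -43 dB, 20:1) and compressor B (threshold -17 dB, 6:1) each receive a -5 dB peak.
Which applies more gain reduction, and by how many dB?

A: overshoot 38 dB → output overshoot 1.9 dB → GR 36.1 dB.
B: overshoot 12 dB → output overshoot 2 dB → GR 10 dB.
A applies 26.1 dB more gain reduction.

A, by 26.1 dB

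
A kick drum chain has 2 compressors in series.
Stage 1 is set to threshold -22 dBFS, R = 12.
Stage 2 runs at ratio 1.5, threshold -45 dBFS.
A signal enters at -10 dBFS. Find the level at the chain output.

-29 dBFS

Stage 1: -10 dBFS is 12 dB over -22 dBFS; at 12:1 that becomes 1 dB over, giving -21 dBFS.
Stage 2: 24 dB above -45 dBFS, reduced 1.5:1 to 16 dB above → -29 dBFS.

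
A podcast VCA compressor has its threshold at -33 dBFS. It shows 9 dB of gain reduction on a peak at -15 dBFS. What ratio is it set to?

2:1

Input overshoot = -15 − (-33) = 18 dB.
Output overshoot = 18 − 9 = 9 dB.
Ratio = input overshoot / output overshoot = 18 / 9 = 2.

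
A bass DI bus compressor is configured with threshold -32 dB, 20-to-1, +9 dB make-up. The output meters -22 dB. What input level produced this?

-12 dB

Remove make-up: -22 − 9 = -31 dB.
The compressed level sits -31 − (-32) = 1 dB over threshold.
Before 20:1 compression the overshoot was 1 × 20 = 20 dB, so input = -32 + 20 = -12 dB.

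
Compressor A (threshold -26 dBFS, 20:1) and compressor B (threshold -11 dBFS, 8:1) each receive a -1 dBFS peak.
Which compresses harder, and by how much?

A: GR = 25 − 25/20 = 23.75 dB.
B: GR = 10 − 10/8 = 8.75 dB.
A reduces 15 dB more.

A, by 15 dB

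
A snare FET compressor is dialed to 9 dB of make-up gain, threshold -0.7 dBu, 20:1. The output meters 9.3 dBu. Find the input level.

19.3 dBu

Before make-up, the level was 9.3 − 9 = 0.3 dBu.
That's 1 dB above the -0.7 dBu threshold.
Before 20:1 compression the overshoot was 1 × 20 = 20 dB, so input = -0.7 + 20 = 19.3 dBu.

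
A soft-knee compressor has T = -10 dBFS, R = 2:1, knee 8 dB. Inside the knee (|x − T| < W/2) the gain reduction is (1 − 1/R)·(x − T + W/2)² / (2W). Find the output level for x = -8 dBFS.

x − T + W/2 = -8 − (-10) + 4 = 6.
GR = (1 − 1/2) × 6² / 16 = 0.5 × 36 / 16 = 1.125 dB.
Output = -8 − 1.125 = -9.125 dBFS.

-9.125 dBFS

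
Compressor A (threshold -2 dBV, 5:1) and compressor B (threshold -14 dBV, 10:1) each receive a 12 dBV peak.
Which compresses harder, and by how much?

A: overshoot 14 dB → output overshoot 2.8 dB → GR 11.2 dB.
B: overshoot 26 dB → output overshoot 2.6 dB → GR 23.4 dB.
Difference: 12.2 dB in favour of B.

B, by 12.2 dB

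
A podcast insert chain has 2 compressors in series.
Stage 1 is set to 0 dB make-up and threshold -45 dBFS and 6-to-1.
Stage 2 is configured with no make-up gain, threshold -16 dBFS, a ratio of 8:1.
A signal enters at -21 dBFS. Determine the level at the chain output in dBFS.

-41 dBFS

Stage 1: 24 dB above -45 dBFS, reduced 6:1 to 4 dB above → -41 dBFS.
Stage 2: -41 dBFS ≤ -16 dBFS, so stage 2 doesn't engage; output -41 dBFS.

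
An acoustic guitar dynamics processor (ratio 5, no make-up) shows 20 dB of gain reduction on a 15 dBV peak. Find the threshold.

-10 dBV

Input is 25 dB above T (since output overshoot × R = input overshoot: (-5 − T)·5 = 15 − T gives T = -10 dBV).
Check: -10 + (15 − (-10))/5 = -10 + 5 = -5 dBV. ✓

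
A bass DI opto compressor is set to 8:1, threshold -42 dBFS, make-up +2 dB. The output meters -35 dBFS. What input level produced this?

Stripping the +2 dB make-up gives -37 dBFS at the gain stage.
That's 5 dB above the -42 dBFS threshold.
Input overshoot = R × output overshoot = 40 dB → input = -42 + 40 = -2 dBFS.

-2 dBFS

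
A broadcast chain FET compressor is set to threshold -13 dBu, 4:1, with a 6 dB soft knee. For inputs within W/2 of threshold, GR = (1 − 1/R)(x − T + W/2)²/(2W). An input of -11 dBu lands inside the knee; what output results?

x − T + W/2 = -11 − (-13) + 3 = 5.
GR = (1 − 1/4) × 5² / 12 = 0.75 × 25 / 12 = 1.5625 dB.
Output = -11 − 1.5625 = -12.5625 dBu.

-12.5625 dBu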